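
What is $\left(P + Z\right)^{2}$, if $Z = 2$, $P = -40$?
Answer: $1444$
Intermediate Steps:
$\left(P + Z\right)^{2} = \left(-40 + 2\right)^{2} = \left(-38\right)^{2} = 1444$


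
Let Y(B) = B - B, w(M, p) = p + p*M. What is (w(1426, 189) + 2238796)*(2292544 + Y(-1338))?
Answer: 5750844331456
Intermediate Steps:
w(M, p) = p + M*p
Y(B) = 0
(w(1426, 189) + 2238796)*(2292544 + Y(-1338)) = (189*(1 + 1426) + 2238796)*(2292544 + 0) = (189*1427 + 2238796)*2292544 = (269703 + 2238796)*2292544 = 2508499*2292544 = 5750844331456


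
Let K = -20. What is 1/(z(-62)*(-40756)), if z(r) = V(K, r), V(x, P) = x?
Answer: 1/815120 ≈ 1.2268e-6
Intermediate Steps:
z(r) = -20
1/(z(-62)*(-40756)) = 1/(-20*(-40756)) = -1/20*(-1/40756) = 1/815120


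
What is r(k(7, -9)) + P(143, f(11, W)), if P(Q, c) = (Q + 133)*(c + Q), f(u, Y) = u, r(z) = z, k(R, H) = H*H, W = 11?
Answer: 42585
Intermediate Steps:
k(R, H) = H²
P(Q, c) = (133 + Q)*(Q + c)
r(k(7, -9)) + P(143, f(11, W)) = (-9)² + (143² + 133*143 + 133*11 + 143*11) = 81 + (20449 + 19019 + 1463 + 1573) = 81 + 42504 = 42585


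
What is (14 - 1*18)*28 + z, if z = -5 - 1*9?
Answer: -126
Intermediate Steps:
z = -14 (z = -5 - 9 = -14)
(14 - 1*18)*28 + z = (14 - 1*18)*28 - 14 = (14 - 18)*28 - 14 = -4*28 - 14 = -112 - 14 = -126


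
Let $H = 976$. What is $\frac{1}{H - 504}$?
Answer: $\frac{1}{472} \approx 0.0021186$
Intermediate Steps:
$\frac{1}{H - 504} = \frac{1}{976 - 504} = \frac{1}{472}$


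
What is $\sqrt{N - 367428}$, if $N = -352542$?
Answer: $i \sqrt{719970} \approx 848.51 i$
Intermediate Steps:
$\sqrt{N - 367428} = \sqrt{-352542 - 367428} = \sqrt{-719970} = i \sqrt{719970}$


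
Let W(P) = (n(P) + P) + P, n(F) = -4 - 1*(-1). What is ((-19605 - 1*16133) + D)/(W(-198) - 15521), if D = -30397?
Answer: 13227/3184 ≈ 4.1542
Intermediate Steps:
n(F) = -3 (n(F) = -4 + 1 = -3)
W(P) = -3 + 2*P (W(P) = (-3 + P) + P = -3 + 2*P)
((-19605 - 1*16133) + D)/(W(-198) - 15521) = ((-19605 - 1*16133) - 30397)/((-3 + 2*(-198)) - 15521) = ((-19605 - 16133) - 30397)/((-3 - 396) - 15521) = (-35738 - 30397)/(-399 - 15521) = -66135/(-15920) = -66135*(-1/15920) = 13227/3184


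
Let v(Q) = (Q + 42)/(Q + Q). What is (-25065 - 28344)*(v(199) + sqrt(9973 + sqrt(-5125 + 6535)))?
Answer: -12871569/398 - 53409*sqrt(9973 + sqrt(1410)) ≈ -5.3761e+6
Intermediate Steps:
v(Q) = (42 + Q)/(2*Q) (v(Q) = (42 + Q)/((2*Q)) = (42 + Q)*(1/(2*Q)) = (42 + Q)/(2*Q))
(-25065 - 28344)*(v(199) + sqrt(9973 + sqrt(-5125 + 6535))) = (-25065 - 28344)*((1/2)*(42 + 199)/199 + sqrt(9973 + sqrt(-5125 + 6535))) = -53409*((1/2)*(1/199)*241 + sqrt(9973 + sqrt(1410))) = -53409*(241/398 + sqrt(9973 + sqrt(1410))) = -12871569/398 - 53409*sqrt(9973 + sqrt(1410))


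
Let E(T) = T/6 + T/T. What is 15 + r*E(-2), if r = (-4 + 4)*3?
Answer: 15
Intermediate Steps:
r = 0 (r = 0*3 = 0)
E(T) = 1 + T/6 (E(T) = T*(⅙) + 1 = T/6 + 1 = 1 + T/6)
15 + r*E(-2) = 15 + 0*(1 + (⅙)*(-2)) = 15 + 0*(1 - ⅓) = 15 + 0*(⅔) = 15 + 0 = 15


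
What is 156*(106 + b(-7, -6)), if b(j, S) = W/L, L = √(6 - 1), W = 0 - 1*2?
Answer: 16536 - 312*√5/5 ≈ 16396.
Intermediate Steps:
W = -2 (W = 0 - 2 = -2)
L = √5 ≈ 2.2361
b(j, S) = -2*√5/5
156*(106 + b(-7, -6)) = 156*(106 - 2*√5/5) = 16536 - 312*√5/5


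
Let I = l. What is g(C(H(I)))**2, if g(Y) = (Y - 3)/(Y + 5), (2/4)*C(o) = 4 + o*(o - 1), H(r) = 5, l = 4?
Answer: 2025/2809 ≈ 0.72090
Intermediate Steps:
I = 4
C(o) = 8 + 2*o*(-1 + o) (C(o) = 2*(4 + o*(o - 1)) = 2*(4 + o*(-1 + o)) = 8 + 2*o*(-1 + o))
g(Y) = (-3 + Y)/(5 + Y)
g(C(H(I)))**2 = ((-3 + (8 - 2*5 + 2*5**2))/(5 + (8 - 2*5 + 2*5**2)))**2 = ((-3 + (8 - 10 + 2*25))/(5 + (8 - 10 + 2*25)))**2 = ((-3 + (8 - 10 + 50))/(5 + (8 - 10 + 50)))**2 = ((-3 + 48)/(5 + 48))**2 = (45/53)**2 = 2025/2809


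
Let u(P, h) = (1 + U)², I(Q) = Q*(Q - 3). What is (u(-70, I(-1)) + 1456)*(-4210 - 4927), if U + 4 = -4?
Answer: -13751185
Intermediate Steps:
U = -8 (U = -4 - 4 = -8)
I(Q) = Q*(-3 + Q)
u(P, h) = 49 (u(P, h) = (1 - 8)² = (-7)² = 49)
(u(-70, I(-1)) + 1456)*(-4210 - 4927) = (49 + 1456)*(-4210 - 4927) = 1505*(-9137) = -13751185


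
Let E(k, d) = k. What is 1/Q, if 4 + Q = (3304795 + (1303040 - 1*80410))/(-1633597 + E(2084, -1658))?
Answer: -39793/269597 ≈ -0.14760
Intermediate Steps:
Q = -269597/39793 (Q = -4 + (3304795 + (1303040 - 1*80410))/(-1633597 + 2084) = -4 + (3304795 + (1303040 - 80410))/(-1631513) = -4 + (3304795 + 1222630)*(-1/1631513) = -4 + 4527425*(-1/1631513) = -4 - 110425/39793 = -269597/39793 ≈ -6.7750)
1/Q = 1/(-269597/39793) = -39793/269597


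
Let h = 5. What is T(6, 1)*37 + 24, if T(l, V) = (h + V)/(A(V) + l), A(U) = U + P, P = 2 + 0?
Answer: 146/3 ≈ 48.667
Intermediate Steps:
P = 2
A(U) = 2 + U (A(U) = U + 2 = 2 + U)
T(l, V) = (5 + V)/(2 + V + l) (T(l, V) = (5 + V)/((2 + V) + l) = (5 + V)/(2 + V + l))
T(6, 1)*37 + 24 = ((5 + 1)/(2 + 1 + 6))*37 + 24 = (6/9)*37 + 24 = ((⅑)*6)*37 + 24 = (⅔)*37 + 24 = 74/3 + 24 = 146/3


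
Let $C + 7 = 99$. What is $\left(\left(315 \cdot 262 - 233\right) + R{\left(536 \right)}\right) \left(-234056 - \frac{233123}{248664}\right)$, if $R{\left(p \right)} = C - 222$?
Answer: $- \frac{1594081823134423}{82888} \approx -1.9232 \cdot 10^{10}$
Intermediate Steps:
$C = 92$ ($C = -7 + 99 = 92$)
$R{\left(p \right)} = -130$ ($R{\left(p \right)} = 92 - 222 = -130$)
$\left(\left(315 \cdot 262 - 233\right) + R{\left(536 \right)}\right) \left(-234056 - \frac{233123}{248664}\right) = \left(\left(315 \cdot 262 - 233\right) - 130\right) \left(-234056 - \frac{233123}{248664}\right) = \left(\left(82530 - 233\right) - 130\right) \left(-234056 - \frac{233123}{248664}\right) = \left(82297 - 130\right) \left(- \frac{58201534307}{248664}\right) = 82167 \left(- \frac{58201534307}{248664}\right) = - \frac{1594081823134423}{82888}$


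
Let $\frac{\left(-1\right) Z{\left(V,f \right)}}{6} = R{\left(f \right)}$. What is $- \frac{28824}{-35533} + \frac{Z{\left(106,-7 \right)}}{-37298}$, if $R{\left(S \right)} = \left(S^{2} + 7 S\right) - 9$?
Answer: $\frac{536579385}{662654917} \approx 0.80974$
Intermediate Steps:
$R{\left(S \right)} = -9 + S^{2} + 7 S$
$Z{\left(V,f \right)} = 54 - 42 f - 6 f^{2}$ ($Z{\left(V,f \right)} = - 6 \left(-9 + f^{2} + 7 f\right) = 54 - 42 f - 6 f^{2}$)
$- \frac{28824}{-35533} + \frac{Z{\left(106,-7 \right)}}{-37298} = - \frac{28824}{-35533} + \frac{54 - -294 - 6 \left(-7\right)^{2}}{-37298} = \left(-28824\right) \left(- \frac{1}{35533}\right) + \left(54 + 294 - 294\right) \left(- \frac{1}{37298}\right) = \frac{28824}{35533} + \left(54 + 294 - 294\right) \left(- \frac{1}{37298}\right) = \frac{28824}{35533} + 54 \left(- \frac{1}{37298}\right) = \frac{28824}{35533} - \frac{27}{18649} = \frac{536579385}{662654917}$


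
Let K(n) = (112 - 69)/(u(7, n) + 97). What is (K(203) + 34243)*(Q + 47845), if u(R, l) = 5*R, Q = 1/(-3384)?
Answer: 731841072070001/446688 ≈ 1.6384e+9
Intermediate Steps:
Q = -1/3384 ≈ -0.00029551
K(n) = 43/132 (K(n) = (112 - 69)/(5*7 + 97) = 43/(35 + 97) = 43/132)
(K(203) + 34243)*(Q + 47845) = (43/132 + 34243)*(-1/3384 + 47845) = (4520119/132)*(161907479/3384) = 731841072070001/446688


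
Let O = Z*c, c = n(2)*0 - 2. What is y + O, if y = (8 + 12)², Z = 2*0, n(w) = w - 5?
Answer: 400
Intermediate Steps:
n(w) = -5 + w
c = -2 (c = (-5 + 2)*0 - 2 = -3*0 - 2 = 0 - 2 = -2)
Z = 0
y = 400 (y = 20² = 400)
O = 0 (O = 0*(-2) = 0)
y + O = 400 + 0 = 400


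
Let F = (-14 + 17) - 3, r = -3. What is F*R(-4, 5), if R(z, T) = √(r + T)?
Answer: 0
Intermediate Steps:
F = 0 (F = 3 - 3 = 0)
R(z, T) = √(-3 + T)
F*R(-4, 5) = 0*√(-3 + 5) = 0*√2 = 0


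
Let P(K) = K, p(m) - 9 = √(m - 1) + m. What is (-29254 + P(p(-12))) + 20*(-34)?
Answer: -29937 + I*√13 ≈ -29937.0 + 3.6056*I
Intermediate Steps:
p(m) = 9 + m + √(-1 + m) (p(m) = 9 + (√(m - 1) + m) = 9 + (√(-1 + m) + m) = 9 + (m + √(-1 + m)) = 9 + m + √(-1 + m))
(-29254 + P(p(-12))) + 20*(-34) = (-29254 + (9 - 12 + √(-1 - 12))) + 20*(-34) = (-29254 + (9 - 12 + √(-13))) - 680 = (-29254 + (9 - 12 + I*√13)) - 680 = (-29254 + (-3 + I*√13)) - 680 = (-29257 + I*√13) - 680 = -29937 + I*√13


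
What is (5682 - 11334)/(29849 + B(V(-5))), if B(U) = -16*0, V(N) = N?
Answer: -5652/29849 ≈ -0.18935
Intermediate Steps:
B(U) = 0
(5682 - 11334)/(29849 + B(V(-5))) = (5682 - 11334)/(29849 + 0) = -5652/29849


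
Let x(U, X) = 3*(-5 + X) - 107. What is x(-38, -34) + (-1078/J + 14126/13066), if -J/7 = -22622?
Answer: -16473040360/73894763 ≈ -222.93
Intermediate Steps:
J = 158354 (J = -7*(-22622) = 158354)
x(U, X) = -122 + 3*X (x(U, X) = (-15 + 3*X) - 107 = -122 + 3*X)
x(-38, -34) + (-1078/J + 14126/13066) = (-122 + 3*(-34)) + (-1078/158354 + 14126/13066) = (-122 - 102) + (-1078*1/158354 + 14126*(1/13066)) = -224 + (-77/11311 + 7063/6533) = -224 + 79386552/73894763 = -16473040360/73894763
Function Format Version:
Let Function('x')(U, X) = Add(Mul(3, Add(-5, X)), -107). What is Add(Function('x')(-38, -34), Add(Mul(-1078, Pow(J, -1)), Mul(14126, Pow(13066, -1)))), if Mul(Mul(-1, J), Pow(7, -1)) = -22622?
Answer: Rational(-16473040360, 73894763) ≈ -222.93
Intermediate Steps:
J = 158354 (J = Mul(-7, -22622) = 158354)
Function('x')(U, X) = Add(-122, Mul(3, X)) (Function('x')(U, X) = Add(Add(-15, Mul(3, X)), -107) = Add(-122, Mul(3, X)))
Add(Function('x')(-38, -34), Add(Mul(-1078, Pow(J, -1)), Mul(14126, Pow(13066, -1)))) = Add(Add(-122, Mul(3, -34)), Add(Mul(-1078, Pow(158354, -1)), Mul(14126, Pow(13066, -1)))) = Add(Add(-122, -102), Add(Mul(-1078, Rational(1, 158354)), Mul(14126, Rational(1, 13066)))) = Add(-224, Add(Rational(-77, 11311), Rational(7063, 6533))) = Add(-224, Rational(79386552, 73894763)) = Rational(-16473040360, 73894763)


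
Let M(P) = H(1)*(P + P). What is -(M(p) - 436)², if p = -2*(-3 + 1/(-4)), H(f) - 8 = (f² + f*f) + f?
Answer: -85849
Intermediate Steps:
H(f) = 8 + f + 2*f² (H(f) = 8 + ((f² + f*f) + f) = 8 + ((f² + f²) + f) = 8 + (2*f² + f) = 8 + (f + 2*f²) = 8 + f + 2*f²)
p = 13/2 (p = -2*(-3 + 1*(-¼)) = -2*(-3 - ¼) = -2*(-13/4) = 13/2 ≈ 6.5000)
M(P) = 22*P (M(P) = (8 + 1 + 2*1²)*(P + P) = (8 + 1 + 2*1)*(2*P) = (8 + 1 + 2)*(2*P) = 11*(2*P) = 22*P)
-(M(p) - 436)² = -(22*(13/2) - 436)² = -(143 - 436)² = -1*(-293)² = -1*85849 = -85849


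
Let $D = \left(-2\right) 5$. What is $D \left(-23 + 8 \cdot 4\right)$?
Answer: $-90$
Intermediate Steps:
$D = -10$
$D \left(-23 + 8 \cdot 4\right) = - 10 \left(-23 + 8 \cdot 4\right) = - 10 \left(-23 + 32\right) = \left(-10\right) 9 = -90$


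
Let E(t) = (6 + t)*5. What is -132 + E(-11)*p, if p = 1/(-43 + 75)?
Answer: -4249/32 ≈ -132.78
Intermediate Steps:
p = 1/32 ≈ 0.031250
E(t) = 30 + 5*t
-132 + E(-11)*p = -132 + (30 + 5*(-11))*(1/32) = -132 + (30 - 55)*(1/32) = -132 - 25*1/32 = -132 - 25/32 = -4249/32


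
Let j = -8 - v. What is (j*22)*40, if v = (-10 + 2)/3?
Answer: -14080/3 ≈ -4693.3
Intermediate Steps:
v = -8/3 (v = -8*⅓ = -8/3 ≈ -2.6667)
j = -16/3 (j = -8 - 1*(-8/3) = -8 + 8/3 = -16/3 ≈ -5.3333)
(j*22)*40 = -16/3*22*40 = -352/3*40 = -14080/3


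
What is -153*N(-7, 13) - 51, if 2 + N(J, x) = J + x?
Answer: -663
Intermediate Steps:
N(J, x) = -2 + J + x (N(J, x) = -2 + (J + x) = -2 + J + x)
-153*N(-7, 13) - 51 = -153*(-2 - 7 + 13) - 51 = -153*4 - 51 = -612 - 51 = -663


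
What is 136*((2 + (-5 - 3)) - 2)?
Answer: -1088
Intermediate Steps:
136*((2 + (-5 - 3)) - 2) = 136*((2 - 8) - 2) = 136*(-6 - 2) = 136*(-8) = -1088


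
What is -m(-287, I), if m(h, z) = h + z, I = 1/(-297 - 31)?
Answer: 94137/328 ≈ 287.00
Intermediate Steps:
I = -1/328 (I = 1/(-328) = -1/328 ≈ -0.0030488)
-m(-287, I) = -(-287 - 1/328) = -1*(-94137/328) = 94137/328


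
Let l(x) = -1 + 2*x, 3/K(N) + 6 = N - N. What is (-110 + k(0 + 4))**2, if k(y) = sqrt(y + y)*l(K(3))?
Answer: 12132 + 880*sqrt(2) ≈ 13377.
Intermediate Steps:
K(N) = -1/2 (K(N) = 3/(-6 + (N - N)) = 3/(-6 + 0) = 3/(-6) = 3*(-1/6) = -1/2)
k(y) = -2*sqrt(2)*sqrt(y) (k(y) = sqrt(y + y)*(-1 + 2*(-1/2)) = sqrt(2*y)*(-1 - 1) = (sqrt(2)*sqrt(y))*(-2) = -2*sqrt(2)*sqrt(y))
(-110 + k(0 + 4))**2 = (-110 - 2*sqrt(2)*sqrt(0 + 4))**2 = (-110 - 2*sqrt(2)*sqrt(4))**2 = (-110 - 2*sqrt(2)*2)**2 = (-110 - 4*sqrt(2))**2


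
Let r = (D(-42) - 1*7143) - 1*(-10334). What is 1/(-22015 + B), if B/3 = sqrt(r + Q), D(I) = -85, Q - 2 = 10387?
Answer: -4403/96907754 - 3*sqrt(13495)/484538770 ≈ -4.6154e-5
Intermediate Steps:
Q = 10389 (Q = 2 + 10387 = 10389)
r = 3106 (r = (-85 - 1*7143) - 1*(-10334) = (-85 - 7143) + 10334 = -7228 + 10334 = 3106)
B = 3*sqrt(13495) (B = 3*sqrt(3106 + 10389) = 3*sqrt(13495) ≈ 348.50)
1/(-22015 + B) = 1/(-22015 + 3*sqrt(13495))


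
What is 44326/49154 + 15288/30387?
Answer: 49961917/35562919 ≈ 1.4049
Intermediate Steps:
44326/49154 + 15288/30387 = 44326*(1/49154) + 15288*(1/30387) = 22163/24577 + 728/1447 = 49961917/35562919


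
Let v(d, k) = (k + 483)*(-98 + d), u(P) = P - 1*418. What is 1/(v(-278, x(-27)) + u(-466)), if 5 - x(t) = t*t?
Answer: 1/89732 ≈ 1.1144e-5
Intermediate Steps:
u(P) = -418 + P (u(P) = P - 418 = -418 + P)
x(t) = 5 - t² (x(t) = 5 - t*t = 5 - t²)
v(d, k) = (-98 + d)*(483 + k) (v(d, k) = (483 + k)*(-98 + d) = (-98 + d)*(483 + k))
1/(v(-278, x(-27)) + u(-466)) = 1/((-47334 - 98*(5 - 1*(-27)²) + 483*(-278) - 278*(5 - 1*(-27)²)) + (-418 - 466)) = 1/((-47334 - 98*(5 - 1*729) - 134274 - 278*(5 - 1*729)) - 884) = 1/((-47334 - 98*(5 - 729) - 134274 - 278*(5 - 729)) - 884) = 1/((-47334 - 98*(-724) - 134274 - 278*(-724)) - 884) = 1/((-47334 + 70952 - 134274 + 201272) - 884) = 1/(90616 - 884) = 1/89732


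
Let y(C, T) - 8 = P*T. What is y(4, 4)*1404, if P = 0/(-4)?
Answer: 11232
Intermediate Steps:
P = 0 (P = -1/4*0 = 0)
y(C, T) = 8 (y(C, T) = 8 + 0*T = 8 + 0 = 8)
y(4, 4)*1404 = 8*1404 = 11232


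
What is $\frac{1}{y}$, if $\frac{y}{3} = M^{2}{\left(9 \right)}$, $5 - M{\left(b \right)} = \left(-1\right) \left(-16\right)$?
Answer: $\frac{1}{363} \approx 0.0027548$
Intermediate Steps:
$M{\left(b \right)} = -11$ ($M{\left(b \right)} = 5 - \left(-1\right) \left(-16\right) = 5 - 16 = -11$)
$y = 363$ ($y = 3 \left(-11\right)^{2} = 3 \cdot 121 = 363$)
$\frac{1}{y} = \frac{1}{363}$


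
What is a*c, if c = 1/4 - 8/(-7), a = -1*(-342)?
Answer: 6669/14 ≈ 476.36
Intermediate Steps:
a = 342
c = 39/28 (c = 1*(¼) - 8*(-⅐) = ¼ + 8/7 = 39/28 ≈ 1.3929)
a*c = 342*(39/28) = 6669/14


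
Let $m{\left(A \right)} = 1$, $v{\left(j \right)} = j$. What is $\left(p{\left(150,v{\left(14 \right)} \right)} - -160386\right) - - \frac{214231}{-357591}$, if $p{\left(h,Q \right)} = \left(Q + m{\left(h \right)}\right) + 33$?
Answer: $\frac{57369540263}{357591} \approx 1.6043 \cdot 10^{5}$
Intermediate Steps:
$p{\left(h,Q \right)} = 34 + Q$ ($p{\left(h,Q \right)} = \left(Q + 1\right) + 33 = \left(1 + Q\right) + 33 = 34 + Q$)
$\left(p{\left(150,v{\left(14 \right)} \right)} - -160386\right) - - \frac{214231}{-357591} = \left(\left(34 + 14\right) - -160386\right) - - \frac{214231}{-357591} = \left(48 + 160386\right) - \left(-214231\right) \left(- \frac{1}{357591}\right) = 160434 - \frac{214231}{357591} = \frac{57369540263}{357591}$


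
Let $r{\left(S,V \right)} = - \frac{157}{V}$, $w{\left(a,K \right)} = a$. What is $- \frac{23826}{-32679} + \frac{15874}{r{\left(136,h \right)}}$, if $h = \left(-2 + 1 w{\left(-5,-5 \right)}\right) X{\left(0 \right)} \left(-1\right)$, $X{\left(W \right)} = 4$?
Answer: $- \frac{4840386602}{1710201} \approx -2830.3$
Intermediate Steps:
$h = 28$ ($h = \left(-2 + 1 \left(-5\right)\right) 4 \left(-1\right) = \left(-2 - 5\right) 4 \left(-1\right) = \left(-7\right) 4 \left(-1\right) = \left(-28\right) \left(-1\right) = 28$)
$- \frac{23826}{-32679} + \frac{15874}{r{\left(136,h \right)}} = - \frac{23826}{-32679} + \frac{15874}{\left(-157\right) \frac{1}{28}} = \left(-23826\right) \left(- \frac{1}{32679}\right) + \frac{15874}{\left(-157\right) \frac{1}{28}} = \frac{7942}{10893} + \frac{15874}{- \frac{157}{28}} = \frac{7942}{10893} + 15874 \left(- \frac{28}{157}\right) = \frac{7942}{10893} - \frac{444472}{157} = - \frac{4840386602}{1710201}$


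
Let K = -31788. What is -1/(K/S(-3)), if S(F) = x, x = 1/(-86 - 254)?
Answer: -1/10807920 ≈ -9.2525e-8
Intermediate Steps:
x = -1/340 (x = 1/(-340) = -1/340 ≈ -0.0029412)
S(F) = -1/340
-1/(K/S(-3)) = -1/((-31788/(-1/340))) = -1/((-31788*(-340))) = -1/10807920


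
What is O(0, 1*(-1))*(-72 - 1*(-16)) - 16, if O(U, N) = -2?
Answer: 96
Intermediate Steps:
O(0, 1*(-1))*(-72 - 1*(-16)) - 16 = -2*(-72 - 1*(-16)) - 16 = -2*(-72 + 16) - 16 = -2*(-56) - 16 = 112 - 16 = 96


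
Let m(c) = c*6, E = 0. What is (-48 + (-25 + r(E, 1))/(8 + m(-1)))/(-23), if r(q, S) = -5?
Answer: 63/23 ≈ 2.7391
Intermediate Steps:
m(c) = 6*c
(-48 + (-25 + r(E, 1))/(8 + m(-1)))/(-23) = (-48 + (-25 - 5)/(8 + 6*(-1)))/(-23) = (-48 - 30/(8 - 6))*(-1/23) = (-48 - 30/2)*(-1/23) = (-48 - 30*½)*(-1/23) = (-48 - 15)*(-1/23) = -63*(-1/23) = 63/23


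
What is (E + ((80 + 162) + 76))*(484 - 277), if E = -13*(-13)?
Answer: 100809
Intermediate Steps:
E = 169
(E + ((80 + 162) + 76))*(484 - 277) = (169 + ((80 + 162) + 76))*(484 - 277) = (169 + (242 + 76))*207 = (169 + 318)*207 = 487*207 = 100809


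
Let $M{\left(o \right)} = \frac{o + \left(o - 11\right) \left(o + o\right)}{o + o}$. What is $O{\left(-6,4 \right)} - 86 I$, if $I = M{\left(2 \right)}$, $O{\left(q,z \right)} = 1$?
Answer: $732$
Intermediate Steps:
$M{\left(o \right)} = \frac{o + 2 o \left(-11 + o\right)}{2 o}$ ($M{\left(o \right)} = \frac{o + \left(-11 + o\right) 2 o}{2 o} = \left(o + 2 o \left(-11 + o\right)\right) \frac{1}{2 o} = \frac{o + 2 o \left(-11 + o\right)}{2 o}$)
$I = - \frac{17}{2}$ ($I = - \frac{21}{2} + 2 = - \frac{17}{2} \approx -8.5$)
$O{\left(-6,4 \right)} - 86 I = 1 - -731 = 1 + 731 = 732$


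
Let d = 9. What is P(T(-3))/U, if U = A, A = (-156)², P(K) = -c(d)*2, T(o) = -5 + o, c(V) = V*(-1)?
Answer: 1/1352 ≈ 0.00073965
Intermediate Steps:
c(V) = -V
P(K) = 18 (P(K) = -(-1*9)*2 = -(-9)*2 = -1*(-18) = 18)
A = 24336
U = 24336
P(T(-3))/U = 18/24336 = 18*(1/24336) = 1/1352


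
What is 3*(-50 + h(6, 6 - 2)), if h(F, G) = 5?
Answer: -135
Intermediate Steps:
3*(-50 + h(6, 6 - 2)) = 3*(-50 + 5) = 3*(-45) = -135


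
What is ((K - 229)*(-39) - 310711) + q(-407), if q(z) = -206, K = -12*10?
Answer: -297306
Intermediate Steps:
K = -120
((K - 229)*(-39) - 310711) + q(-407) = ((-120 - 229)*(-39) - 310711) - 206 = (-349*(-39) - 310711) - 206 = (13611 - 310711) - 206 = -297100 - 206 = -297306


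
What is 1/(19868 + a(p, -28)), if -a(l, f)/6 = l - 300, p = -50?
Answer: 1/21968 ≈ 4.5521e-5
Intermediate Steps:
a(l, f) = 1800 - 6*l (a(l, f) = -6*(l - 300) = -6*(-300 + l) = 1800 - 6*l)
1/(19868 + a(p, -28)) = 1/(19868 + (1800 - 6*(-50))) = 1/(19868 + (1800 + 300)) = 1/(19868 + 2100) = 1/21968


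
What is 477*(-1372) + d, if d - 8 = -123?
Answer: -654559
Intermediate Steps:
d = -115 (d = 8 - 123 = -115)
477*(-1372) + d = 477*(-1372) - 115 = -654444 - 115 = -654559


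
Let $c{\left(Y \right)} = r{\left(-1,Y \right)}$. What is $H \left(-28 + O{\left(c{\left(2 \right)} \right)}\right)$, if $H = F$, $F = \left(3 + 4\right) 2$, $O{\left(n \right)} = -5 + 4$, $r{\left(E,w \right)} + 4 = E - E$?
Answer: $-406$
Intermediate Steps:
$r{\left(E,w \right)} = -4$ ($r{\left(E,w \right)} = -4 + \left(E - E\right) = -4 + 0 = -4$)
$c{\left(Y \right)} = -4$
$O{\left(n \right)} = -1$
$F = 14$ ($F = 7 \cdot 2 = 14$)
$H = 14$
$H \left(-28 + O{\left(c{\left(2 \right)} \right)}\right) = 14 \left(-28 - 1\right) = 14 \left(-29\right) = -406$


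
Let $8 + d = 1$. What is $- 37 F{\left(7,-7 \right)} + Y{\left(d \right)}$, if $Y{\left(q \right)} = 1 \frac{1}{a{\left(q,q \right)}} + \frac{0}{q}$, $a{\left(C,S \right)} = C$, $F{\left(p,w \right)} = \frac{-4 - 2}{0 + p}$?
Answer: $\frac{221}{7} \approx 31.571$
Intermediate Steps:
$d = -7$ ($d = -8 + 1 = -7$)
$F{\left(p,w \right)} = - \frac{6}{p}$
$Y{\left(q \right)} = \frac{1}{q}$ ($Y{\left(q \right)} = 1 \frac{1}{q} + \frac{0}{q} = \frac{1}{q} + 0 = \frac{1}{q}$)
$- 37 F{\left(7,-7 \right)} + Y{\left(d \right)} = - 37 \left(- \frac{6}{7}\right) + \frac{1}{-7} = - 37 \left(\left(-6\right) \frac{1}{7}\right) - \frac{1}{7} = \left(-37\right) \left(- \frac{6}{7}\right) - \frac{1}{7} = \frac{222}{7} - \frac{1}{7} = \frac{221}{7}$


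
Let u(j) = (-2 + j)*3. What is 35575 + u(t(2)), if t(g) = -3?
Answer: 35560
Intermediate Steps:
u(j) = -6 + 3*j
35575 + u(t(2)) = 35575 + (-6 + 3*(-3)) = 35575 + (-6 - 9) = 35575 - 15 = 35560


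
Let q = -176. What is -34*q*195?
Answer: 1166880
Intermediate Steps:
-34*q*195 = -34*(-176)*195 = 5984*195 = 1166880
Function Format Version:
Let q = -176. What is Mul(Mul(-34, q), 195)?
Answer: 1166880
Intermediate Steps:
Mul(Mul(-34, q), 195) = Mul(Mul(-34, -176), 195) = Mul(5984, 195) = 1166880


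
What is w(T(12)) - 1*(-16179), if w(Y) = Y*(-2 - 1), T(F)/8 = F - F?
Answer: 16179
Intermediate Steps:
T(F) = 0 (T(F) = 8*(F - F) = 8*0 = 0)
w(Y) = -3*Y (w(Y) = Y*(-3) = -3*Y)
w(T(12)) - 1*(-16179) = -3*0 - 1*(-16179) = 0 + 16179 = 16179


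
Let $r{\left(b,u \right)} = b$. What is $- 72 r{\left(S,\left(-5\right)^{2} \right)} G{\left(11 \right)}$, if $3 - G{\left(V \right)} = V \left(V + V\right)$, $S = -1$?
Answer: $-17208$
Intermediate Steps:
$G{\left(V \right)} = 3 - 2 V^{2}$ ($G{\left(V \right)} = 3 - V \left(V + V\right) = 3 - V 2 V = 3 - 2 V^{2}$)
$- 72 r{\left(S,\left(-5\right)^{2} \right)} G{\left(11 \right)} = \left(-72\right) \left(-1\right) \left(3 - 2 \cdot 11^{2}\right) = 72 \left(3 - 242\right) = 72 \left(-239\right) = -17208$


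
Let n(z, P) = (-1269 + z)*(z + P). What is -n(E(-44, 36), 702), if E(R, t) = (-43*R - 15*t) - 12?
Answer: -144982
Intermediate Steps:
E(R, t) = -12 - 43*R - 15*t
n(z, P) = (-1269 + z)*(P + z)
-n(E(-44, 36), 702) = -((-12 - 43*(-44) - 15*36)**2 - 1269*702 - 1269*(-12 - 43*(-44) - 15*36) + 702*(-12 - 43*(-44) - 15*36)) = -((-12 + 1892 - 540)**2 - 890838 - 1269*(-12 + 1892 - 540) + 702*(-12 + 1892 - 540)) = -(1340**2 - 890838 - 1269*1340 + 702*1340) = -(1795600 - 890838 - 1700460 + 940680) = -1*144982 = -144982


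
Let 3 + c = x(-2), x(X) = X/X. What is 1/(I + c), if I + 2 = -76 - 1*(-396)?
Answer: 1/316 ≈ 0.0031646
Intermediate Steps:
x(X) = 1
c = -2 (c = -3 + 1 = -2)
I = 318 (I = -2 + (-76 - 1*(-396)) = -2 + (-76 + 396) = -2 + 320 = 318)
1/(I + c) = 1/(318 - 2) = 1/316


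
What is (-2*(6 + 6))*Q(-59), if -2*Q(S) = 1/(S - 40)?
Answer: -4/33 ≈ -0.12121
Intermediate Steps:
Q(S) = -1/(2*(-40 + S)) (Q(S) = -1/(2*(S - 40)) = -1/(2*(-40 + S)))
(-2*(6 + 6))*Q(-59) = (-2*(6 + 6))*(-1/(-80 + 2*(-59))) = (-2*12)*(-1/(-80 - 118)) = -(-24)/(-198) = -(-24)*(-1)/198 = -24*1/198 = -4/33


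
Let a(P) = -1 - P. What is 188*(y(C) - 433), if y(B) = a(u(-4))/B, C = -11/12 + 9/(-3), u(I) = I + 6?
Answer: -81260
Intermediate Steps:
u(I) = 6 + I
C = -47/12 (C = -11*1/12 + 9*(-1/3) = -11/12 - 3 = -47/12 ≈ -3.9167)
y(B) = -3/B (y(B) = (-1 - (6 - 4))/B = (-1 - 1*2)/B = (-1 - 2)/B = -3/B)
188*(y(C) - 433) = 188*(-3/(-47/12) - 433) = 188*(-3*(-12/47) - 433) = 188*(36/47 - 433) = 188*(-20315/47) = -81260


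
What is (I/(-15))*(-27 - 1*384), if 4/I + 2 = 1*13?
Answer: 548/55 ≈ 9.9636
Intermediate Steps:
I = 4/11 (I = 4/(-2 + 1*13) = 4/(-2 + 13) = 4/11 ≈ 0.36364)
(I/(-15))*(-27 - 1*384) = ((4/11)/(-15))*(-27 - 1*384) = ((4/11)*(-1/15))*(-27 - 384) = -4/165*(-411) = 548/55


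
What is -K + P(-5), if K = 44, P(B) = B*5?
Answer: -69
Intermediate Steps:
P(B) = 5*B
-K + P(-5) = -1*44 + 5*(-5) = -44 - 25 = -69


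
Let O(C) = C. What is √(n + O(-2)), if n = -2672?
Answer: I*√2674 ≈ 51.711*I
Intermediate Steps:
√(n + O(-2)) = √(-2672 - 2) = √(-2674) = I*√2674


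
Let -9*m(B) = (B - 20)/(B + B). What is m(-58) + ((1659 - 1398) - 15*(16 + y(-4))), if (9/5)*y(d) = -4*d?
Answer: -19559/174 ≈ -112.41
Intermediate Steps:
y(d) = -20*d/9 (y(d) = 5*(-4*d)/9 = -20*d/9)
m(B) = -(-20 + B)/(18*B) (m(B) = -(B - 20)/(9*(B + B)) = -(-20 + B)/(9*(2*B)) = -(-20 + B)*1/(2*B)/9 = -(-20 + B)/(18*B))
m(-58) + ((1659 - 1398) - 15*(16 + y(-4))) = (1/18)*(20 - 1*(-58))/(-58) + ((1659 - 1398) - 15*(16 - 20/9*(-4))) = (1/18)*(-1/58)*(20 + 58) + (261 - 15*(16 + 80/9)) = (1/18)*(-1/58)*78 + (261 - 15*224/9) = -13/174 + (261 - 1120/3) = -13/174 - 337/3 = -19559/174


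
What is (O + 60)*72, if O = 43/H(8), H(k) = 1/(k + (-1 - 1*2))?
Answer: 19800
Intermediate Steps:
H(k) = 1/(-3 + k) (H(k) = 1/(k + (-1 - 2)) = 1/(k - 3) = 1/(-3 + k))
O = 215 (O = 43/(1/(-3 + 8)) = 43/(1/5) = 43/(⅕) = 43*5 = 215)
(O + 60)*72 = (215 + 60)*72 = 275*72 = 19800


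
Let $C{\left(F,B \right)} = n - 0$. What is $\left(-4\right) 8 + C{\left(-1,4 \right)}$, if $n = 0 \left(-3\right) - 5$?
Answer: $-37$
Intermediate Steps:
$n = -5$ ($n = 0 - 5 = -5$)
$C{\left(F,B \right)} = -5$ ($C{\left(F,B \right)} = -5 - 0 = -5 + 0 = -5$)
$\left(-4\right) 8 + C{\left(-1,4 \right)} = \left(-4\right) 8 - 5 = -32 - 5 = -37$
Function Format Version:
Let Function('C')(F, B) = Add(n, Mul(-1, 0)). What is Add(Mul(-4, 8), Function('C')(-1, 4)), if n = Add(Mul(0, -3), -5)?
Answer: -37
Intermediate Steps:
n = -5 (n = Add(0, -5) = -5)
Function('C')(F, B) = -5 (Function('C')(F, B) = Add(-5, Mul(-1, 0)) = Add(-5, 0) = -5)
Add(Mul(-4, 8), Function('C')(-1, 4)) = Add(Mul(-4, 8), -5) = Add(-32, -5) = -37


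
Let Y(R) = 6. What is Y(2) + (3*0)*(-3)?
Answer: 6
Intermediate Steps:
Y(2) + (3*0)*(-3) = 6 + (3*0)*(-3) = 6 + 0*(-3) = 6 + 0 = 6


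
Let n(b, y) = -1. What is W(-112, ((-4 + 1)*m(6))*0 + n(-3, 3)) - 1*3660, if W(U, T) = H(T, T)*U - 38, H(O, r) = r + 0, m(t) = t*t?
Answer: -3586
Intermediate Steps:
m(t) = t²
H(O, r) = r
W(U, T) = -38 + T*U (W(U, T) = T*U - 38 = -38 + T*U)
W(-112, ((-4 + 1)*m(6))*0 + n(-3, 3)) - 1*3660 = (-38 + (((-4 + 1)*6²)*0 - 1)*(-112)) - 1*3660 = (-38 + (-3*36*0 - 1)*(-112)) - 3660 = (-38 + (-108*0 - 1)*(-112)) - 3660 = (-38 + (0 - 1)*(-112)) - 3660 = (-38 - 1*(-112)) - 3660 = (-38 + 112) - 3660 = 74 - 3660 = -3586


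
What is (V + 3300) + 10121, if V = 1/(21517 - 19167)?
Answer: 31539351/2350 ≈ 13421.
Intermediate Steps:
V = 1/2350 ≈ 0.00042553
(V + 3300) + 10121 = (1/2350 + 3300) + 10121 = 7755001/2350 + 10121 = 31539351/2350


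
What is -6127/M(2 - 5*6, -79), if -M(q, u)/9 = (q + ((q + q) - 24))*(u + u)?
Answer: 6127/153576 ≈ 0.039896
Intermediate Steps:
M(q, u) = -18*u*(-24 + 3*q) (M(q, u) = -9*(q + ((q + q) - 24))*(u + u) = -9*(q + (2*q - 24))*2*u = -9*(q + (-24 + 2*q))*2*u = -9*(-24 + 3*q)*2*u = -18*u*(-24 + 3*q))
-6127/M(2 - 5*6, -79) = -6127*(-1/(4266*(8 - (2 - 5*6)))) = -6127*(-1/(4266*(8 - (2 - 30)))) = -6127*(-1/(4266*(8 - 1*(-28)))) = -6127*(-1/(4266*(8 + 28))) = -6127/(54*(-79)*36) = -6127/(-153576) = -6127*(-1/153576) = 6127/153576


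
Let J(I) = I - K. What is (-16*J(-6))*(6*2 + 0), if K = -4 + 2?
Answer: 768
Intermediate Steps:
K = -2
J(I) = 2 + I (J(I) = I - 1*(-2) = I + 2 = 2 + I)
(-16*J(-6))*(6*2 + 0) = (-16*(2 - 6))*(6*2 + 0) = (-16*(-4))*(12 + 0) = 64*12 = 768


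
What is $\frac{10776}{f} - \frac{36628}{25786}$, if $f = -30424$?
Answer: $- \frac{87015013}{49032079} \approx -1.7747$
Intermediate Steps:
$\frac{10776}{f} - \frac{36628}{25786} = \frac{10776}{-30424} - \frac{36628}{25786} = 10776 \left(- \frac{1}{30424}\right) - \frac{18314}{12893} = - \frac{1347}{3803} - \frac{18314}{12893} = - \frac{87015013}{49032079}$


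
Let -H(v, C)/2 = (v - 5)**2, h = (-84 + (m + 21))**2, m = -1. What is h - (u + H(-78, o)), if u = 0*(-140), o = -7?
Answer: 17874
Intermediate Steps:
u = 0
h = 4096 (h = (-84 + (-1 + 21))**2 = (-84 + 20)**2 = (-64)**2 = 4096)
H(v, C) = -2*(-5 + v)**2 (H(v, C) = -2*(v - 5)**2 = -2*(-5 + v)**2)
h - (u + H(-78, o)) = 4096 - (0 - 2*(-5 - 78)**2) = 4096 - (0 - 2*(-83)**2) = 4096 - (0 - 2*6889) = 4096 - (0 - 13778) = 4096 - 1*(-13778) = 4096 + 13778 = 17874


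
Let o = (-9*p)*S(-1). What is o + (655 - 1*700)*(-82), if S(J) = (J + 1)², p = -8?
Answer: 3690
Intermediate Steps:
S(J) = (1 + J)²
o = 0 (o = (-9*(-8))*(1 - 1)² = 72*0² = 72*0 = 0)
o + (655 - 1*700)*(-82) = 0 + (655 - 1*700)*(-82) = 0 + (655 - 700)*(-82) = 0 - 45*(-82) = 0 + 3690 = 3690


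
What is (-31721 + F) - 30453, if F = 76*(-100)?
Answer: -69774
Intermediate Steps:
F = -7600
(-31721 + F) - 30453 = (-31721 - 7600) - 30453 = -39321 - 30453 = -69774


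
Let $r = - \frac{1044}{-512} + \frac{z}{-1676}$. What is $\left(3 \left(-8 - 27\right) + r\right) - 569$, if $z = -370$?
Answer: $- \frac{36026769}{53632} \approx -671.74$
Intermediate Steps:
$r = \frac{121199}{53632}$ ($r = - \frac{1044}{-512} - \frac{370}{-1676} = \left(-1044\right) \left(- \frac{1}{512}\right) - - \frac{185}{838} = \frac{261}{128} + \frac{185}{838} = \frac{121199}{53632} \approx 2.2598$)
$\left(3 \left(-8 - 27\right) + r\right) - 569 = \left(3 \left(-8 - 27\right) + \frac{121199}{53632}\right) - 569 = \left(3 \left(-35\right) + \frac{121199}{53632}\right) - 569 = \left(-105 + \frac{121199}{53632}\right) - 569 = - \frac{5510161}{53632} - 569 = - \frac{36026769}{53632}$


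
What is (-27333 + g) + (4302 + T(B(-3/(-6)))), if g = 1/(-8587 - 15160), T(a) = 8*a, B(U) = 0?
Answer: -546917158/23747 ≈ -23031.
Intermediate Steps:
g = -1/23747 (g = 1/(-23747) = -1/23747 ≈ -4.2111e-5)
(-27333 + g) + (4302 + T(B(-3/(-6)))) = (-27333 - 1/23747) + (4302 + 8*0) = -649076752/23747 + (4302 + 0) = -649076752/23747 + 4302 = -546917158/23747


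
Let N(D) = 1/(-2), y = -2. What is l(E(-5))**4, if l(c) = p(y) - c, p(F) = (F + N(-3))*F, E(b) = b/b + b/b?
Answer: 81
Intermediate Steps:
N(D) = -1/2
E(b) = 2 (E(b) = 1 + 1 = 2)
p(F) = F*(-1/2 + F) (p(F) = (F - 1/2)*F = (-1/2 + F)*F = F*(-1/2 + F))
l(c) = 5 - c (l(c) = -2*(-1/2 - 2) - c = -2*(-5/2) - c = 5 - c)
l(E(-5))**4 = (5 - 1*2)**4 = (5 - 2)**4 = 3**4 = 81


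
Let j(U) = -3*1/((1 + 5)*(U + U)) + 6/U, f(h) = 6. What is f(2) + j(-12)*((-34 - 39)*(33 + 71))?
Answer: 21863/6 ≈ 3643.8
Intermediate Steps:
j(U) = 23/(4*U) (j(U) = -3*1/(12*U) + 6/U = -1/(4*U) + 6/U = 23/(4*U))
f(2) + j(-12)*((-34 - 39)*(33 + 71)) = 6 + ((23/4)/(-12))*((-34 - 39)*(33 + 71)) = 6 + ((23/4)*(-1/12))*(-73*104) = 6 - 23/48*(-7592) = 6 + 21827/6 = 21863/6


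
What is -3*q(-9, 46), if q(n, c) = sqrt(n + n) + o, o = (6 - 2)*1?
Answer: -12 - 9*I*sqrt(2) ≈ -12.0 - 12.728*I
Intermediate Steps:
o = 4 (o = 4*1 = 4)
q(n, c) = 4 + sqrt(2)*sqrt(n) (q(n, c) = sqrt(n + n) + 4 = sqrt(2*n) + 4 = sqrt(2)*sqrt(n) + 4 = 4 + sqrt(2)*sqrt(n))
-3*q(-9, 46) = -3*(4 + sqrt(2)*sqrt(-9)) = -3*(4 + sqrt(2)*(3*I)) = -3*(4 + 3*I*sqrt(2)) = -12 - 9*I*sqrt(2)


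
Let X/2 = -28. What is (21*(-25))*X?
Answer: 29400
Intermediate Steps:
X = -56 (X = 2*(-28) = -56)
(21*(-25))*X = (21*(-25))*(-56) = -525*(-56) = 29400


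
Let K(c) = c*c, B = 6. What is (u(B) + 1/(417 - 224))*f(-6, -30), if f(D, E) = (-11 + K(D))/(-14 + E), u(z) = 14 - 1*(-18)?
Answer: -154425/8492 ≈ -18.185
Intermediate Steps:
K(c) = c²
u(z) = 32 (u(z) = 14 + 18 = 32)
f(D, E) = (-11 + D²)/(-14 + E)
(u(B) + 1/(417 - 224))*f(-6, -30) = (32 + 1/(417 - 224))*((-11 + (-6)²)/(-14 - 30)) = (32 + 1/193)*((-11 + 36)/(-44)) = (32 + 1/193)*(-1/44*25) = (6177/193)*(-25/44) = -154425/8492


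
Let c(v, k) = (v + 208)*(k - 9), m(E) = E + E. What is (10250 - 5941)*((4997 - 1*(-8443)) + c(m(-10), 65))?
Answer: 103278112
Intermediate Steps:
m(E) = 2*E
c(v, k) = (-9 + k)*(208 + v) (c(v, k) = (208 + v)*(-9 + k) = (-9 + k)*(208 + v))
(10250 - 5941)*((4997 - 1*(-8443)) + c(m(-10), 65)) = (10250 - 5941)*((4997 - 1*(-8443)) + (-1872 - 18*(-10) + 208*65 + 65*(2*(-10)))) = 4309*((4997 + 8443) + (-1872 - 9*(-20) + 13520 + 65*(-20))) = 4309*(13440 + (-1872 + 180 + 13520 - 1300)) = 4309*(13440 + 10528) = 4309*23968 = 103278112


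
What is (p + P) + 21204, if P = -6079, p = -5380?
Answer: 9745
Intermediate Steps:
(p + P) + 21204 = (-5380 - 6079) + 21204 = -11459 + 21204 = 9745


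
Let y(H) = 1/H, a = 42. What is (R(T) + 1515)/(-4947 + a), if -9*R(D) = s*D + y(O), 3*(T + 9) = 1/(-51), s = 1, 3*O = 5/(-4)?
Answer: -10439501/33770925 ≈ -0.30913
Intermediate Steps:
O = -5/12 (O = (5/(-4))/3 = (5*(-¼))/3 = (⅓)*(-5/4) = -5/12 ≈ -0.41667)
y(H) = 1/H
T = -1378/153 (T = -9 + (⅓)/(-51) = -9 + (⅓)*(-1/51) = -9 - 1/153 = -1378/153 ≈ -9.0065)
R(D) = 4/15 - D/9 (R(D) = -(1*D + 1/(-5/12))/9 = -(D - 12/5)/9 = -(-12/5 + D)/9 = 4/15 - D/9)
(R(T) + 1515)/(-4947 + a) = ((4/15 - ⅑*(-1378/153)) + 1515)/(-4947 + 42) = ((4/15 + 1378/1377) + 1515)/(-4905) = (8726/6885 + 1515)*(-1/4905) = (10439501/6885)*(-1/4905) = -10439501/33770925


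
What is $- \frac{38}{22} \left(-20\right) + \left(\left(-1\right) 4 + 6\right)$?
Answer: $\frac{402}{11} \approx 36.545$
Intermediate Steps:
$- \frac{38}{22} \left(-20\right) + \left(\left(-1\right) 4 + 6\right) = \left(-38\right) \frac{1}{22} \left(-20\right) + \left(-4 + 6\right) = \left(- \frac{19}{11}\right) \left(-20\right) + 2 = \frac{380}{11} + 2 = \frac{402}{11}$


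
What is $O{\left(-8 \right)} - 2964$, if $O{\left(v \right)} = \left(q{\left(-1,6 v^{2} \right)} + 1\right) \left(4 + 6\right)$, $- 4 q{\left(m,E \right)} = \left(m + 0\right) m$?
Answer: $- \frac{5913}{2} \approx -2956.5$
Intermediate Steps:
$q{\left(m,E \right)} = - \frac{m^{2}}{4}$ ($q{\left(m,E \right)} = - \frac{\left(m + 0\right) m}{4} = - \frac{m m}{4} = - \frac{m^{2}}{4}$)
$O{\left(v \right)} = \frac{15}{2}$ ($O{\left(v \right)} = \left(- \frac{\left(-1\right)^{2}}{4} + 1\right) \left(4 + 6\right) = \left(\left(- \frac{1}{4}\right) 1 + 1\right) 10 = \left(- \frac{1}{4} + 1\right) 10 = \frac{3}{4} \cdot 10 = \frac{15}{2}$)
$O{\left(-8 \right)} - 2964 = \frac{15}{2} - 2964 = - \frac{5913}{2}$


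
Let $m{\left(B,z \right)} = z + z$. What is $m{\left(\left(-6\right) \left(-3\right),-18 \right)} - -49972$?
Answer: $49936$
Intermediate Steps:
$m{\left(B,z \right)} = 2 z$
$m{\left(\left(-6\right) \left(-3\right),-18 \right)} - -49972 = 2 \left(-18\right) - -49972 = -36 + 49972 = 49936$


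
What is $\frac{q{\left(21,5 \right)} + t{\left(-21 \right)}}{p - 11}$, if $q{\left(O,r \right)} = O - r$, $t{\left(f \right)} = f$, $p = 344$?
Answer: $- \frac{5}{333} \approx -0.015015$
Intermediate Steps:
$\frac{q{\left(21,5 \right)} + t{\left(-21 \right)}}{p - 11} = \frac{\left(21 - 5\right) - 21}{344 - 11} = \frac{\left(21 - 5\right) - 21}{333} = \left(16 - 21\right) \frac{1}{333} = \left(-5\right) \frac{1}{333} = - \frac{5}{333}$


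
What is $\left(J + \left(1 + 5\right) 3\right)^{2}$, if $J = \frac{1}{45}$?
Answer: $\frac{657721}{2025} \approx 324.8$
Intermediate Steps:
$J = \frac{1}{45} \approx 0.022222$
$\left(J + \left(1 + 5\right) 3\right)^{2} = \left(\frac{1}{45} + \left(1 + 5\right) 3\right)^{2} = \left(\frac{1}{45} + 6 \cdot 3\right)^{2} = \left(\frac{1}{45} + 18\right)^{2} = \left(\frac{811}{45}\right)^{2} = \frac{657721}{2025}$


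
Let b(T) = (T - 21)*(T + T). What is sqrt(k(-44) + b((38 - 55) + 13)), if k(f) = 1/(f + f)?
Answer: sqrt(387178)/44 ≈ 14.142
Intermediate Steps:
k(f) = 1/(2*f)
b(T) = 2*T*(-21 + T) (b(T) = (-21 + T)*(2*T) = 2*T*(-21 + T))
sqrt(k(-44) + b((38 - 55) + 13)) = sqrt((1/2)/(-44) + 2*((38 - 55) + 13)*(-21 + ((38 - 55) + 13))) = sqrt((1/2)*(-1/44) + 2*(-17 + 13)*(-21 + (-17 + 13))) = sqrt(-1/88 + 2*(-4)*(-21 - 4)) = sqrt(-1/88 + 2*(-4)*(-25)) = sqrt(-1/88 + 200) = sqrt(17599/88) = sqrt(387178)/44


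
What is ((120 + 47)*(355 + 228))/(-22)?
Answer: -8851/2 ≈ -4425.5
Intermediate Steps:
((120 + 47)*(355 + 228))/(-22) = (167*583)*(-1/22) = 97361*(-1/22) = -8851/2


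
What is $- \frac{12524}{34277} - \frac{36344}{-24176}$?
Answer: $\frac{117872883}{103585094} \approx 1.1379$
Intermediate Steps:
$- \frac{12524}{34277} - \frac{36344}{-24176} = \left(-12524\right) \frac{1}{34277} - - \frac{4543}{3022} = - \frac{12524}{34277} + \frac{4543}{3022} = \frac{117872883}{103585094}$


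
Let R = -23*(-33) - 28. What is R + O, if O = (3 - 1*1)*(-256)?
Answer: 219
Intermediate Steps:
R = 731 (R = 759 - 28 = 731)
O = -512 (O = (3 - 1)*(-256) = 2*(-256) = -512)
R + O = 731 - 512 = 219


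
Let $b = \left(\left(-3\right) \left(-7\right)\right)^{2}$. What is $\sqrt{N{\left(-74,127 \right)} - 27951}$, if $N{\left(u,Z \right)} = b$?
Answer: $i \sqrt{27510} \approx 165.86 i$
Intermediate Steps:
$b = 441$ ($b = 21^{2} = 441$)
$N{\left(u,Z \right)} = 441$
$\sqrt{N{\left(-74,127 \right)} - 27951} = \sqrt{441 - 27951} = \sqrt{-27510} = i \sqrt{27510}$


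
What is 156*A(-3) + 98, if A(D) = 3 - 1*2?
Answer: 254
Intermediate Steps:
A(D) = 1 (A(D) = 3 - 2 = 1)
156*A(-3) + 98 = 156*1 + 98 = 156 + 98 = 254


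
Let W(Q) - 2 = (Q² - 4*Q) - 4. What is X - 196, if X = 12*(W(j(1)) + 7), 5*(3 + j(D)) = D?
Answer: 2312/25 ≈ 92.480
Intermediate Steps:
j(D) = -3 + D/5
W(Q) = -2 + Q² - 4*Q (W(Q) = 2 + ((Q² - 4*Q) - 4) = 2 + (-4 + Q² - 4*Q) = -2 + Q² - 4*Q)
X = 7212/25 (X = 12*((-2 + (-3 + (⅕)*1)² - 4*(-3 + (⅕)*1)) + 7) = 12*((-2 + (-3 + ⅕)² - 4*(-3 + ⅕)) + 7) = 12*((-2 + (-14/5)² - 4*(-14/5)) + 7) = 12*((-2 + 196/25 + 56/5) + 7) = 12*(426/25 + 7) = 12*(601/25) = 7212/25 ≈ 288.48)
X - 196 = 7212/25 - 196 = 2312/25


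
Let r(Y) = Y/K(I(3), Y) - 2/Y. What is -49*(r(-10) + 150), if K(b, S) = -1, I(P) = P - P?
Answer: -39249/5 ≈ -7849.8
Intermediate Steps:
I(P) = 0
r(Y) = -Y - 2/Y (r(Y) = Y/(-1) - 2/Y = Y*(-1) - 2/Y = -Y - 2/Y)
-49*(r(-10) + 150) = -49*((-1*(-10) - 2/(-10)) + 150) = -49*((10 - 2*(-1/10)) + 150) = -49*((10 + 1/5) + 150) = -49*(51/5 + 150) = -49*801/5 = -39249/5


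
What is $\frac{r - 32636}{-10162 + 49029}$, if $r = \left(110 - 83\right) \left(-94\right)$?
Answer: $- \frac{35174}{38867} \approx -0.90498$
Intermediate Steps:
$r = -2538$ ($r = 27 \left(-94\right) = -2538$)
$\frac{r - 32636}{-10162 + 49029} = \frac{-2538 - 32636}{-10162 + 49029} = - \frac{35174}{38867}$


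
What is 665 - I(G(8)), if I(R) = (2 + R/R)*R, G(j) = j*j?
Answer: 473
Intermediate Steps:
G(j) = j²
I(R) = 3*R (I(R) = (2 + 1)*R = 3*R)
665 - I(G(8)) = 665 - 3*8² = 665 - 3*64 = 665 - 1*192 = 665 - 192 = 473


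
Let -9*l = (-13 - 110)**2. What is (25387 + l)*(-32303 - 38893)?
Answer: -1687772376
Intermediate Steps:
l = -1681 (l = -(-13 - 110)**2/9 = -1/9*(-123)**2 = -1/9*15129 = -1681)
(25387 + l)*(-32303 - 38893) = (25387 - 1681)*(-32303 - 38893) = 23706*(-71196) = -1687772376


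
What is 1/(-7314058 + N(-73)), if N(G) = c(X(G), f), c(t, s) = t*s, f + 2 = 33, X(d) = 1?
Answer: -1/7314027 ≈ -1.3672e-7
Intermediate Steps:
f = 31 (f = -2 + 33 = 31)
c(t, s) = s*t
N(G) = 31 (N(G) = 31*1 = 31)
1/(-7314058 + N(-73)) = 1/(-7314058 + 31) = 1/(-7314027) = -1/7314027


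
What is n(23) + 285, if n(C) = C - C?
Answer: 285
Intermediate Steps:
n(C) = 0
n(23) + 285 = 0 + 285 = 285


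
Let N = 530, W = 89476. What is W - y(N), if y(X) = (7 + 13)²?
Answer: 89076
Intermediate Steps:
y(X) = 400 (y(X) = 20² = 400)
W - y(N) = 89476 - 1*400 = 89476 - 400 = 89076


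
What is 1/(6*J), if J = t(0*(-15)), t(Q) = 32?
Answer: 1/192 ≈ 0.0052083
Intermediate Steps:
J = 32
1/(6*J) = 1/(6*32) = 1/192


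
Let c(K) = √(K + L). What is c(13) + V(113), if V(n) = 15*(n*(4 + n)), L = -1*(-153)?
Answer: 198315 + √166 ≈ 1.9833e+5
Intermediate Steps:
L = 153
c(K) = √(153 + K) (c(K) = √(K + 153) = √(153 + K))
V(n) = 15*n*(4 + n)
c(13) + V(113) = √(153 + 13) + 15*113*(4 + 113) = √166 + 15*113*117 = √166 + 198315 = 198315 + √166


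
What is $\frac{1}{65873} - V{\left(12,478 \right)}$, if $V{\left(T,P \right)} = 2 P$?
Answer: $- \frac{62974587}{65873} \approx -956.0$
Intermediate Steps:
$\frac{1}{65873} - V{\left(12,478 \right)} = \frac{1}{65873} - 2 \cdot 478 = \frac{1}{65873} - 956 = - \frac{62974587}{65873}$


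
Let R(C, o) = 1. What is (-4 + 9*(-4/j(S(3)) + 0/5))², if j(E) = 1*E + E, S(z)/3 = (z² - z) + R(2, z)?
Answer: 1156/49 ≈ 23.592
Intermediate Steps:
S(z) = 3 - 3*z + 3*z² (S(z) = 3*((z² - z) + 1) = 3*(1 + z² - z) = 3 - 3*z + 3*z²)
j(E) = 2*E (j(E) = E + E = 2*E)
(-4 + 9*(-4/j(S(3)) + 0/5))² = (-4 + 9*(-4*1/(2*(3 - 3*3 + 3*3²)) + 0/5))² = (-4 + 9*(-4*1/(2*(3 - 9 + 3*9)) + 0*(⅕)))² = (-4 + 9*(-4*1/(2*(3 - 9 + 27)) + 0))² = (-4 + 9*(-4/(2*21) + 0))² = (-4 + 9*(-4/42 + 0))² = (-4 + 9*(-4*1/42 + 0))² = (-4 + 9*(-2/21 + 0))² = (-4 + 9*(-2/21))² = (-4 - 6/7)² = (-34/7)² = 1156/49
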